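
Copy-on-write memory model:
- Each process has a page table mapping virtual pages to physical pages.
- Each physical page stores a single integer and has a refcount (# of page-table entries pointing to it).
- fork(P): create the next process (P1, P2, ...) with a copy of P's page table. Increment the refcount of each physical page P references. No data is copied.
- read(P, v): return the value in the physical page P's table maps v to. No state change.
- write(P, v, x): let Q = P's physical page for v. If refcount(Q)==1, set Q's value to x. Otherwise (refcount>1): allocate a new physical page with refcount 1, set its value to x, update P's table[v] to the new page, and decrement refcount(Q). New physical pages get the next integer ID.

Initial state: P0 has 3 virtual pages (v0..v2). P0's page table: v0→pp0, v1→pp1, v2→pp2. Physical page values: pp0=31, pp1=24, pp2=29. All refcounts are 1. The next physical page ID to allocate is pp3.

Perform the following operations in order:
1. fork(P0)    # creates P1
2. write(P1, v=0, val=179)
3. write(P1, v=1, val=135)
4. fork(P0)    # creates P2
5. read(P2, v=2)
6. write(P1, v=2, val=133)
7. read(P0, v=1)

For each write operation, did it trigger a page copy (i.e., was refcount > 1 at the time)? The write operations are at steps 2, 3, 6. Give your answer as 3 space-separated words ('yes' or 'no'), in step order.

Op 1: fork(P0) -> P1. 3 ppages; refcounts: pp0:2 pp1:2 pp2:2
Op 2: write(P1, v0, 179). refcount(pp0)=2>1 -> COPY to pp3. 4 ppages; refcounts: pp0:1 pp1:2 pp2:2 pp3:1
Op 3: write(P1, v1, 135). refcount(pp1)=2>1 -> COPY to pp4. 5 ppages; refcounts: pp0:1 pp1:1 pp2:2 pp3:1 pp4:1
Op 4: fork(P0) -> P2. 5 ppages; refcounts: pp0:2 pp1:2 pp2:3 pp3:1 pp4:1
Op 5: read(P2, v2) -> 29. No state change.
Op 6: write(P1, v2, 133). refcount(pp2)=3>1 -> COPY to pp5. 6 ppages; refcounts: pp0:2 pp1:2 pp2:2 pp3:1 pp4:1 pp5:1
Op 7: read(P0, v1) -> 24. No state change.

yes yes yes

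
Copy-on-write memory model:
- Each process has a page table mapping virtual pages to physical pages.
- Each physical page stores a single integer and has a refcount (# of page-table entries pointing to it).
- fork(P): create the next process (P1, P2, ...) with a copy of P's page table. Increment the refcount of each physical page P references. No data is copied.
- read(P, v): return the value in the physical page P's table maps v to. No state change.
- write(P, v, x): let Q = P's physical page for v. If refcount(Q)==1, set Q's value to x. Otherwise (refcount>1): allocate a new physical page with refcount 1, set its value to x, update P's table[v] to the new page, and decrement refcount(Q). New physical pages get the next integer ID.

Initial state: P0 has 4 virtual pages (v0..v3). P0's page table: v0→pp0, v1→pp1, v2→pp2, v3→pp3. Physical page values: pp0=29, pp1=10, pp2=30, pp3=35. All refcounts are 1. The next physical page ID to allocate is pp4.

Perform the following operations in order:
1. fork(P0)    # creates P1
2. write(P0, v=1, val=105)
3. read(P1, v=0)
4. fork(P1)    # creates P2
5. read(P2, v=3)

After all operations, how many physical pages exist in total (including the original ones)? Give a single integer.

Op 1: fork(P0) -> P1. 4 ppages; refcounts: pp0:2 pp1:2 pp2:2 pp3:2
Op 2: write(P0, v1, 105). refcount(pp1)=2>1 -> COPY to pp4. 5 ppages; refcounts: pp0:2 pp1:1 pp2:2 pp3:2 pp4:1
Op 3: read(P1, v0) -> 29. No state change.
Op 4: fork(P1) -> P2. 5 ppages; refcounts: pp0:3 pp1:2 pp2:3 pp3:3 pp4:1
Op 5: read(P2, v3) -> 35. No state change.

Answer: 5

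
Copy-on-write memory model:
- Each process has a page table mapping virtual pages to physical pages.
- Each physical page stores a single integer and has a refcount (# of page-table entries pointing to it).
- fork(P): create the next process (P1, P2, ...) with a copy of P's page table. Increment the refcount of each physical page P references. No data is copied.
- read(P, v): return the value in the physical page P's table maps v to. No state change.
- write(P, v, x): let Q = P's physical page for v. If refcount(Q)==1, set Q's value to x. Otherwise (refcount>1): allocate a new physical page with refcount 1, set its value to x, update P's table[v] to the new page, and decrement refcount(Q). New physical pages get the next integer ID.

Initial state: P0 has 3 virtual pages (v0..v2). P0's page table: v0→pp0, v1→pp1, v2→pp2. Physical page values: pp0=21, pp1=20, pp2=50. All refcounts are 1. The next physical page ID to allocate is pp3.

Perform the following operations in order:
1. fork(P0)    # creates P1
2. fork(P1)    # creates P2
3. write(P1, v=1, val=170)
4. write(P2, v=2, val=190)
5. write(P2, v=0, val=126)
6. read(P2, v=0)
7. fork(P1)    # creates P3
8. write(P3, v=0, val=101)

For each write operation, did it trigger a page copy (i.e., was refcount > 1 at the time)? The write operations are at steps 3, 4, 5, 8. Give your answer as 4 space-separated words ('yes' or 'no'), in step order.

Op 1: fork(P0) -> P1. 3 ppages; refcounts: pp0:2 pp1:2 pp2:2
Op 2: fork(P1) -> P2. 3 ppages; refcounts: pp0:3 pp1:3 pp2:3
Op 3: write(P1, v1, 170). refcount(pp1)=3>1 -> COPY to pp3. 4 ppages; refcounts: pp0:3 pp1:2 pp2:3 pp3:1
Op 4: write(P2, v2, 190). refcount(pp2)=3>1 -> COPY to pp4. 5 ppages; refcounts: pp0:3 pp1:2 pp2:2 pp3:1 pp4:1
Op 5: write(P2, v0, 126). refcount(pp0)=3>1 -> COPY to pp5. 6 ppages; refcounts: pp0:2 pp1:2 pp2:2 pp3:1 pp4:1 pp5:1
Op 6: read(P2, v0) -> 126. No state change.
Op 7: fork(P1) -> P3. 6 ppages; refcounts: pp0:3 pp1:2 pp2:3 pp3:2 pp4:1 pp5:1
Op 8: write(P3, v0, 101). refcount(pp0)=3>1 -> COPY to pp6. 7 ppages; refcounts: pp0:2 pp1:2 pp2:3 pp3:2 pp4:1 pp5:1 pp6:1

yes yes yes yes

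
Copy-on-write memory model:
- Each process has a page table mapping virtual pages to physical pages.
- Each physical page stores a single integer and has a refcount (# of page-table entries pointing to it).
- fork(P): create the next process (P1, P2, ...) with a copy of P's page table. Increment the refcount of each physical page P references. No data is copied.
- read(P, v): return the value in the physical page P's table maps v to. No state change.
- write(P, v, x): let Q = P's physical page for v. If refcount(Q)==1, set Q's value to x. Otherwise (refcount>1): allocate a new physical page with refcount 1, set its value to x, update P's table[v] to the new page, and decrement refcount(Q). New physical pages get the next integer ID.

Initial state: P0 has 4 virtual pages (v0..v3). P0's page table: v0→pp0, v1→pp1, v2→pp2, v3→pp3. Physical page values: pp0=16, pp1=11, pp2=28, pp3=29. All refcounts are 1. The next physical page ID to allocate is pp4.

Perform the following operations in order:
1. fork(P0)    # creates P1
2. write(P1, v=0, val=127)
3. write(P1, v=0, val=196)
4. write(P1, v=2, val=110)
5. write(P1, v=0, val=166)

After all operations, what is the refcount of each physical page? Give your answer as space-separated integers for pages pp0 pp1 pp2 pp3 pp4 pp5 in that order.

Answer: 1 2 1 2 1 1

Derivation:
Op 1: fork(P0) -> P1. 4 ppages; refcounts: pp0:2 pp1:2 pp2:2 pp3:2
Op 2: write(P1, v0, 127). refcount(pp0)=2>1 -> COPY to pp4. 5 ppages; refcounts: pp0:1 pp1:2 pp2:2 pp3:2 pp4:1
Op 3: write(P1, v0, 196). refcount(pp4)=1 -> write in place. 5 ppages; refcounts: pp0:1 pp1:2 pp2:2 pp3:2 pp4:1
Op 4: write(P1, v2, 110). refcount(pp2)=2>1 -> COPY to pp5. 6 ppages; refcounts: pp0:1 pp1:2 pp2:1 pp3:2 pp4:1 pp5:1
Op 5: write(P1, v0, 166). refcount(pp4)=1 -> write in place. 6 ppages; refcounts: pp0:1 pp1:2 pp2:1 pp3:2 pp4:1 pp5:1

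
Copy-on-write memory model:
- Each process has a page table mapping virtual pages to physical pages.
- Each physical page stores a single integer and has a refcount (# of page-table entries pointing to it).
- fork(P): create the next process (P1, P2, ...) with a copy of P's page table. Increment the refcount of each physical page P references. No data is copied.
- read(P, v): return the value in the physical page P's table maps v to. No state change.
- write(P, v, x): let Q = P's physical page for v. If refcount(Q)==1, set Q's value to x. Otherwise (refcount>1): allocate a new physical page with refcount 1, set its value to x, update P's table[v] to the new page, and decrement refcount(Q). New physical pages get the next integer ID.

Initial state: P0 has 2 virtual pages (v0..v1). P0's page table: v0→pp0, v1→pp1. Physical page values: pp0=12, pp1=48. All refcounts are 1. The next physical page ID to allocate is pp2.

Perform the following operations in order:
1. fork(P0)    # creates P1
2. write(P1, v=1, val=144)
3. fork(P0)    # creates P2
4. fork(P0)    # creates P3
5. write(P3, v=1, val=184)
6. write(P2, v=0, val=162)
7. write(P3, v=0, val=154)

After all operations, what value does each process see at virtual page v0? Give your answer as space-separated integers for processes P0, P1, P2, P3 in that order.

Op 1: fork(P0) -> P1. 2 ppages; refcounts: pp0:2 pp1:2
Op 2: write(P1, v1, 144). refcount(pp1)=2>1 -> COPY to pp2. 3 ppages; refcounts: pp0:2 pp1:1 pp2:1
Op 3: fork(P0) -> P2. 3 ppages; refcounts: pp0:3 pp1:2 pp2:1
Op 4: fork(P0) -> P3. 3 ppages; refcounts: pp0:4 pp1:3 pp2:1
Op 5: write(P3, v1, 184). refcount(pp1)=3>1 -> COPY to pp3. 4 ppages; refcounts: pp0:4 pp1:2 pp2:1 pp3:1
Op 6: write(P2, v0, 162). refcount(pp0)=4>1 -> COPY to pp4. 5 ppages; refcounts: pp0:3 pp1:2 pp2:1 pp3:1 pp4:1
Op 7: write(P3, v0, 154). refcount(pp0)=3>1 -> COPY to pp5. 6 ppages; refcounts: pp0:2 pp1:2 pp2:1 pp3:1 pp4:1 pp5:1
P0: v0 -> pp0 = 12
P1: v0 -> pp0 = 12
P2: v0 -> pp4 = 162
P3: v0 -> pp5 = 154

Answer: 12 12 162 154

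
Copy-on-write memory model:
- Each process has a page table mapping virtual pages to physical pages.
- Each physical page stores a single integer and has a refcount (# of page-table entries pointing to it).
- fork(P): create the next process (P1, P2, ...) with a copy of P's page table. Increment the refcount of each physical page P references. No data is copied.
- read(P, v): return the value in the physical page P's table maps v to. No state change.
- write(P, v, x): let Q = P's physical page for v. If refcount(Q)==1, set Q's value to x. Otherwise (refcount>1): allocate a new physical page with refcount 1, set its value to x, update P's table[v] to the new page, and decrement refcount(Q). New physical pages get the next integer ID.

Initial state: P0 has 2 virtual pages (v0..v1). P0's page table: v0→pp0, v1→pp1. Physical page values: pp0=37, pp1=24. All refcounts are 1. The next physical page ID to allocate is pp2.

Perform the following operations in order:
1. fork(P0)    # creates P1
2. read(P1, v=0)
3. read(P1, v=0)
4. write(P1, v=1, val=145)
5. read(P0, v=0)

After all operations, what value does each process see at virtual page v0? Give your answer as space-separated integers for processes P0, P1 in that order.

Op 1: fork(P0) -> P1. 2 ppages; refcounts: pp0:2 pp1:2
Op 2: read(P1, v0) -> 37. No state change.
Op 3: read(P1, v0) -> 37. No state change.
Op 4: write(P1, v1, 145). refcount(pp1)=2>1 -> COPY to pp2. 3 ppages; refcounts: pp0:2 pp1:1 pp2:1
Op 5: read(P0, v0) -> 37. No state change.
P0: v0 -> pp0 = 37
P1: v0 -> pp0 = 37

Answer: 37 37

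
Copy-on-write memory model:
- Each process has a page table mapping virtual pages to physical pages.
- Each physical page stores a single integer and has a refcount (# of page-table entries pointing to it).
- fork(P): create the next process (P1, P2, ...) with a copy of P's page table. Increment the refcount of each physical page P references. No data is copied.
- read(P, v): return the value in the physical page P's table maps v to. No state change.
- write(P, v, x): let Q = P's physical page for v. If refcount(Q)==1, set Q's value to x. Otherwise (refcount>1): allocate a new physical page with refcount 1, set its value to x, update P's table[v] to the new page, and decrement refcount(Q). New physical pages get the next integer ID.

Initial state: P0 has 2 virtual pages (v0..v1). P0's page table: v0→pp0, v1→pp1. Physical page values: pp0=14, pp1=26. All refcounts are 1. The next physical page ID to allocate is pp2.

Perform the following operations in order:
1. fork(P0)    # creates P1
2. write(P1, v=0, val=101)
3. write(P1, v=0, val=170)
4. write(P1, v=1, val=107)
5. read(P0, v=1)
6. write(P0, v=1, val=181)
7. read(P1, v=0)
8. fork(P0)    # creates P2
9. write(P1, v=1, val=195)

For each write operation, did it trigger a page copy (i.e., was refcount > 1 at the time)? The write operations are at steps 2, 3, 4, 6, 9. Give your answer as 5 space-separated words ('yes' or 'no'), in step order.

Op 1: fork(P0) -> P1. 2 ppages; refcounts: pp0:2 pp1:2
Op 2: write(P1, v0, 101). refcount(pp0)=2>1 -> COPY to pp2. 3 ppages; refcounts: pp0:1 pp1:2 pp2:1
Op 3: write(P1, v0, 170). refcount(pp2)=1 -> write in place. 3 ppages; refcounts: pp0:1 pp1:2 pp2:1
Op 4: write(P1, v1, 107). refcount(pp1)=2>1 -> COPY to pp3. 4 ppages; refcounts: pp0:1 pp1:1 pp2:1 pp3:1
Op 5: read(P0, v1) -> 26. No state change.
Op 6: write(P0, v1, 181). refcount(pp1)=1 -> write in place. 4 ppages; refcounts: pp0:1 pp1:1 pp2:1 pp3:1
Op 7: read(P1, v0) -> 170. No state change.
Op 8: fork(P0) -> P2. 4 ppages; refcounts: pp0:2 pp1:2 pp2:1 pp3:1
Op 9: write(P1, v1, 195). refcount(pp3)=1 -> write in place. 4 ppages; refcounts: pp0:2 pp1:2 pp2:1 pp3:1

yes no yes no no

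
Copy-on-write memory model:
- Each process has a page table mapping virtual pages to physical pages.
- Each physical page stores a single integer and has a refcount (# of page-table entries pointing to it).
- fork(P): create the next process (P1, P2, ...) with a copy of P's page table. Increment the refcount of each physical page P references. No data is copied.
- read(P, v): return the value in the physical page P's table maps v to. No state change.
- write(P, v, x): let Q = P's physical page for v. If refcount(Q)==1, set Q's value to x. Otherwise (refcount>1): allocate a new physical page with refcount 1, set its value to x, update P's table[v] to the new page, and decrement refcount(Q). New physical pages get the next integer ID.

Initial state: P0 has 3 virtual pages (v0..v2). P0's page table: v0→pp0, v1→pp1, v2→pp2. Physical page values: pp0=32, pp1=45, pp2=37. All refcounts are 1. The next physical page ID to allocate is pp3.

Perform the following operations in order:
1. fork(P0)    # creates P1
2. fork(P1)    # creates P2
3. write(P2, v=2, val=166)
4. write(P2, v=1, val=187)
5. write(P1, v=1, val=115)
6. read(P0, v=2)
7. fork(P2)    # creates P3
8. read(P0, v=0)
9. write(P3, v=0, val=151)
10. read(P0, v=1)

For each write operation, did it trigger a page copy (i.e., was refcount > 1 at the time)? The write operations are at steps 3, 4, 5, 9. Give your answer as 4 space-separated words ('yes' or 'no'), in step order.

Op 1: fork(P0) -> P1. 3 ppages; refcounts: pp0:2 pp1:2 pp2:2
Op 2: fork(P1) -> P2. 3 ppages; refcounts: pp0:3 pp1:3 pp2:3
Op 3: write(P2, v2, 166). refcount(pp2)=3>1 -> COPY to pp3. 4 ppages; refcounts: pp0:3 pp1:3 pp2:2 pp3:1
Op 4: write(P2, v1, 187). refcount(pp1)=3>1 -> COPY to pp4. 5 ppages; refcounts: pp0:3 pp1:2 pp2:2 pp3:1 pp4:1
Op 5: write(P1, v1, 115). refcount(pp1)=2>1 -> COPY to pp5. 6 ppages; refcounts: pp0:3 pp1:1 pp2:2 pp3:1 pp4:1 pp5:1
Op 6: read(P0, v2) -> 37. No state change.
Op 7: fork(P2) -> P3. 6 ppages; refcounts: pp0:4 pp1:1 pp2:2 pp3:2 pp4:2 pp5:1
Op 8: read(P0, v0) -> 32. No state change.
Op 9: write(P3, v0, 151). refcount(pp0)=4>1 -> COPY to pp6. 7 ppages; refcounts: pp0:3 pp1:1 pp2:2 pp3:2 pp4:2 pp5:1 pp6:1
Op 10: read(P0, v1) -> 45. No state change.

yes yes yes yes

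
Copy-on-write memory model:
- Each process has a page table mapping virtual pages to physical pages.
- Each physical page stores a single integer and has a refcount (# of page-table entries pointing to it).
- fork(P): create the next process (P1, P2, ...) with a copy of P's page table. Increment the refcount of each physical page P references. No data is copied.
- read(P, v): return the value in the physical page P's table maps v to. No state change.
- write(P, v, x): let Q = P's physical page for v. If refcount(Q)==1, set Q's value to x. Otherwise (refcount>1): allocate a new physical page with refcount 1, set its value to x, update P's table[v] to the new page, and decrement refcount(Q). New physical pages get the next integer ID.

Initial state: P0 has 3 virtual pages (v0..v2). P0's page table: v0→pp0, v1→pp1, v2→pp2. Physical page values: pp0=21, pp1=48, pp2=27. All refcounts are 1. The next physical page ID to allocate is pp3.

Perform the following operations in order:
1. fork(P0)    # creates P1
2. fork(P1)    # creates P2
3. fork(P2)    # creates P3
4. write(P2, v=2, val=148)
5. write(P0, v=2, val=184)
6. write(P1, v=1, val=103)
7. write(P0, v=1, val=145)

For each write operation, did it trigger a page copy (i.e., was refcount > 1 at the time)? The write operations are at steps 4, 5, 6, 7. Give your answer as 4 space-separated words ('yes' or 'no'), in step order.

Op 1: fork(P0) -> P1. 3 ppages; refcounts: pp0:2 pp1:2 pp2:2
Op 2: fork(P1) -> P2. 3 ppages; refcounts: pp0:3 pp1:3 pp2:3
Op 3: fork(P2) -> P3. 3 ppages; refcounts: pp0:4 pp1:4 pp2:4
Op 4: write(P2, v2, 148). refcount(pp2)=4>1 -> COPY to pp3. 4 ppages; refcounts: pp0:4 pp1:4 pp2:3 pp3:1
Op 5: write(P0, v2, 184). refcount(pp2)=3>1 -> COPY to pp4. 5 ppages; refcounts: pp0:4 pp1:4 pp2:2 pp3:1 pp4:1
Op 6: write(P1, v1, 103). refcount(pp1)=4>1 -> COPY to pp5. 6 ppages; refcounts: pp0:4 pp1:3 pp2:2 pp3:1 pp4:1 pp5:1
Op 7: write(P0, v1, 145). refcount(pp1)=3>1 -> COPY to pp6. 7 ppages; refcounts: pp0:4 pp1:2 pp2:2 pp3:1 pp4:1 pp5:1 pp6:1

yes yes yes yes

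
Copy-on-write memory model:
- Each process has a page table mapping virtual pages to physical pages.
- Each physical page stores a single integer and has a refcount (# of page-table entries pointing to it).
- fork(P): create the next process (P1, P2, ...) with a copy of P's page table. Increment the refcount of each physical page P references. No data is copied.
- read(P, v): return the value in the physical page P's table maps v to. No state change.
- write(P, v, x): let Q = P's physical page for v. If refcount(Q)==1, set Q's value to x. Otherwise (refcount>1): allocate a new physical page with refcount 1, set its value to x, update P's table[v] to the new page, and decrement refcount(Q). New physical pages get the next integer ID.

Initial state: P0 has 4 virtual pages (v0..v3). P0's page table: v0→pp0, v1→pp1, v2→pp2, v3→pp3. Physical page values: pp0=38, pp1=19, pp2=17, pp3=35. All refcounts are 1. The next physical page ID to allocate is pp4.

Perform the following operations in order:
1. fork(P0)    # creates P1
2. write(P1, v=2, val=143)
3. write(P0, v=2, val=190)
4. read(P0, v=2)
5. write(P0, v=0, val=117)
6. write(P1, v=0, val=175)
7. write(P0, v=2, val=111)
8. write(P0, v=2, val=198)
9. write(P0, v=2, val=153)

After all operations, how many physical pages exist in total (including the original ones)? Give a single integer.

Answer: 6

Derivation:
Op 1: fork(P0) -> P1. 4 ppages; refcounts: pp0:2 pp1:2 pp2:2 pp3:2
Op 2: write(P1, v2, 143). refcount(pp2)=2>1 -> COPY to pp4. 5 ppages; refcounts: pp0:2 pp1:2 pp2:1 pp3:2 pp4:1
Op 3: write(P0, v2, 190). refcount(pp2)=1 -> write in place. 5 ppages; refcounts: pp0:2 pp1:2 pp2:1 pp3:2 pp4:1
Op 4: read(P0, v2) -> 190. No state change.
Op 5: write(P0, v0, 117). refcount(pp0)=2>1 -> COPY to pp5. 6 ppages; refcounts: pp0:1 pp1:2 pp2:1 pp3:2 pp4:1 pp5:1
Op 6: write(P1, v0, 175). refcount(pp0)=1 -> write in place. 6 ppages; refcounts: pp0:1 pp1:2 pp2:1 pp3:2 pp4:1 pp5:1
Op 7: write(P0, v2, 111). refcount(pp2)=1 -> write in place. 6 ppages; refcounts: pp0:1 pp1:2 pp2:1 pp3:2 pp4:1 pp5:1
Op 8: write(P0, v2, 198). refcount(pp2)=1 -> write in place. 6 ppages; refcounts: pp0:1 pp1:2 pp2:1 pp3:2 pp4:1 pp5:1
Op 9: write(P0, v2, 153). refcount(pp2)=1 -> write in place. 6 ppages; refcounts: pp0:1 pp1:2 pp2:1 pp3:2 pp4:1 pp5:1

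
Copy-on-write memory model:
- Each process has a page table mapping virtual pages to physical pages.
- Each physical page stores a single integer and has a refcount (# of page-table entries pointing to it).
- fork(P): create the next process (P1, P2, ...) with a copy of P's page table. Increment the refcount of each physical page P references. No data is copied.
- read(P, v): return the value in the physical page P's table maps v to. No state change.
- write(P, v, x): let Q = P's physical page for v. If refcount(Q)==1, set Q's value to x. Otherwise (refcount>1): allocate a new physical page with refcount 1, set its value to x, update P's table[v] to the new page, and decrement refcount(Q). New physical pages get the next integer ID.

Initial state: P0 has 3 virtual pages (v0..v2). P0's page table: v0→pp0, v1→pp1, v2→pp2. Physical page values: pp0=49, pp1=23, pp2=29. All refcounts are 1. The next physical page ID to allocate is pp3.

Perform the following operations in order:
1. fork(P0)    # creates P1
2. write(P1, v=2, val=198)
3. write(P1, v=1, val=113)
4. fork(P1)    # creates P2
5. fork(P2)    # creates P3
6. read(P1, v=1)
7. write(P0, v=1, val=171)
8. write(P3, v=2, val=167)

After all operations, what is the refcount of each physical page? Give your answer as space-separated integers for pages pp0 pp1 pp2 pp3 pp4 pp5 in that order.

Answer: 4 1 1 2 3 1

Derivation:
Op 1: fork(P0) -> P1. 3 ppages; refcounts: pp0:2 pp1:2 pp2:2
Op 2: write(P1, v2, 198). refcount(pp2)=2>1 -> COPY to pp3. 4 ppages; refcounts: pp0:2 pp1:2 pp2:1 pp3:1
Op 3: write(P1, v1, 113). refcount(pp1)=2>1 -> COPY to pp4. 5 ppages; refcounts: pp0:2 pp1:1 pp2:1 pp3:1 pp4:1
Op 4: fork(P1) -> P2. 5 ppages; refcounts: pp0:3 pp1:1 pp2:1 pp3:2 pp4:2
Op 5: fork(P2) -> P3. 5 ppages; refcounts: pp0:4 pp1:1 pp2:1 pp3:3 pp4:3
Op 6: read(P1, v1) -> 113. No state change.
Op 7: write(P0, v1, 171). refcount(pp1)=1 -> write in place. 5 ppages; refcounts: pp0:4 pp1:1 pp2:1 pp3:3 pp4:3
Op 8: write(P3, v2, 167). refcount(pp3)=3>1 -> COPY to pp5. 6 ppages; refcounts: pp0:4 pp1:1 pp2:1 pp3:2 pp4:3 pp5:1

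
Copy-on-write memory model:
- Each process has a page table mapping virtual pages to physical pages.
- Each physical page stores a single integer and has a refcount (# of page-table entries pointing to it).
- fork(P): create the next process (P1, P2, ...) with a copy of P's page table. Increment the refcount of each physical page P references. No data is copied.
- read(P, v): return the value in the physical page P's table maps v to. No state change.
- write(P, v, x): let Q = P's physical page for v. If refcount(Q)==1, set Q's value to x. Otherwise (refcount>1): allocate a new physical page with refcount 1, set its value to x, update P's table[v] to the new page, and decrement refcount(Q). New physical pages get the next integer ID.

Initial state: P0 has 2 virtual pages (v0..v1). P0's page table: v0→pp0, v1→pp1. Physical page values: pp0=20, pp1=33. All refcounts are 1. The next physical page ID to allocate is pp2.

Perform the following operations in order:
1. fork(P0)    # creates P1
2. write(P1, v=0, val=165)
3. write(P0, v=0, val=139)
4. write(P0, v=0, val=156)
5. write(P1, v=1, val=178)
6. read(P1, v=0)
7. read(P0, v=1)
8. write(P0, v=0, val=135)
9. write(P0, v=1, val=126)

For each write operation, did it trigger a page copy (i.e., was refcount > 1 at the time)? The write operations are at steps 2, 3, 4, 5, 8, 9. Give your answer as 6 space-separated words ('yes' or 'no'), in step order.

Op 1: fork(P0) -> P1. 2 ppages; refcounts: pp0:2 pp1:2
Op 2: write(P1, v0, 165). refcount(pp0)=2>1 -> COPY to pp2. 3 ppages; refcounts: pp0:1 pp1:2 pp2:1
Op 3: write(P0, v0, 139). refcount(pp0)=1 -> write in place. 3 ppages; refcounts: pp0:1 pp1:2 pp2:1
Op 4: write(P0, v0, 156). refcount(pp0)=1 -> write in place. 3 ppages; refcounts: pp0:1 pp1:2 pp2:1
Op 5: write(P1, v1, 178). refcount(pp1)=2>1 -> COPY to pp3. 4 ppages; refcounts: pp0:1 pp1:1 pp2:1 pp3:1
Op 6: read(P1, v0) -> 165. No state change.
Op 7: read(P0, v1) -> 33. No state change.
Op 8: write(P0, v0, 135). refcount(pp0)=1 -> write in place. 4 ppages; refcounts: pp0:1 pp1:1 pp2:1 pp3:1
Op 9: write(P0, v1, 126). refcount(pp1)=1 -> write in place. 4 ppages; refcounts: pp0:1 pp1:1 pp2:1 pp3:1

yes no no yes no no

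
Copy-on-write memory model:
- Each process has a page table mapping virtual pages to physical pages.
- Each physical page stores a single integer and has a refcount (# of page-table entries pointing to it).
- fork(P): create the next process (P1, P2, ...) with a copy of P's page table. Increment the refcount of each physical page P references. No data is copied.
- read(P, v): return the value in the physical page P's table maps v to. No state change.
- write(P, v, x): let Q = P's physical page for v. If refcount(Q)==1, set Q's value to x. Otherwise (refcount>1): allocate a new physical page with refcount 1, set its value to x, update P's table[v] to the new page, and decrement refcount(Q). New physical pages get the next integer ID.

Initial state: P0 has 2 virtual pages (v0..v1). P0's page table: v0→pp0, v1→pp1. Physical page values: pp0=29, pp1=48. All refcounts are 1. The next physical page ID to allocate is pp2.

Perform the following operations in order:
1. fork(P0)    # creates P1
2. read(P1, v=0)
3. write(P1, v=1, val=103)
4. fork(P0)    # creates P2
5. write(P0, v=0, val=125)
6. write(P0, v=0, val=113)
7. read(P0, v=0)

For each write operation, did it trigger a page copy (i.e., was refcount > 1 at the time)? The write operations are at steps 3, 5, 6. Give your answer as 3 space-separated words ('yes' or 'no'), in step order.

Op 1: fork(P0) -> P1. 2 ppages; refcounts: pp0:2 pp1:2
Op 2: read(P1, v0) -> 29. No state change.
Op 3: write(P1, v1, 103). refcount(pp1)=2>1 -> COPY to pp2. 3 ppages; refcounts: pp0:2 pp1:1 pp2:1
Op 4: fork(P0) -> P2. 3 ppages; refcounts: pp0:3 pp1:2 pp2:1
Op 5: write(P0, v0, 125). refcount(pp0)=3>1 -> COPY to pp3. 4 ppages; refcounts: pp0:2 pp1:2 pp2:1 pp3:1
Op 6: write(P0, v0, 113). refcount(pp3)=1 -> write in place. 4 ppages; refcounts: pp0:2 pp1:2 pp2:1 pp3:1
Op 7: read(P0, v0) -> 113. No state change.

yes yes no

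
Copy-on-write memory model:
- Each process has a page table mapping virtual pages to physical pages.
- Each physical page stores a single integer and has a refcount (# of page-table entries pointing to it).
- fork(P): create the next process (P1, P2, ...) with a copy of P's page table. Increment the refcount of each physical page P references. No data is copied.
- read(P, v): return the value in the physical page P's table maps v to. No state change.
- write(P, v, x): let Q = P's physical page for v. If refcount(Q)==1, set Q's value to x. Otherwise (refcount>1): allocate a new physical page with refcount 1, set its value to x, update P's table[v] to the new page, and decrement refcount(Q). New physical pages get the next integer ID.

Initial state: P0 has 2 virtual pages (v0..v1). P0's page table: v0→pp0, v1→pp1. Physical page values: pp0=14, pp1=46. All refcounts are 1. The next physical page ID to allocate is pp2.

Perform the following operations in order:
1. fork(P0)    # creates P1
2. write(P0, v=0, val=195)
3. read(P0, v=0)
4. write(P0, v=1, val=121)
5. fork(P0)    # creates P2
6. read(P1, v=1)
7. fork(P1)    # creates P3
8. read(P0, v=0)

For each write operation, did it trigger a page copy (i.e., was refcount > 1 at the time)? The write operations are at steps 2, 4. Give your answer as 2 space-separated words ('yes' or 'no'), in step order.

Op 1: fork(P0) -> P1. 2 ppages; refcounts: pp0:2 pp1:2
Op 2: write(P0, v0, 195). refcount(pp0)=2>1 -> COPY to pp2. 3 ppages; refcounts: pp0:1 pp1:2 pp2:1
Op 3: read(P0, v0) -> 195. No state change.
Op 4: write(P0, v1, 121). refcount(pp1)=2>1 -> COPY to pp3. 4 ppages; refcounts: pp0:1 pp1:1 pp2:1 pp3:1
Op 5: fork(P0) -> P2. 4 ppages; refcounts: pp0:1 pp1:1 pp2:2 pp3:2
Op 6: read(P1, v1) -> 46. No state change.
Op 7: fork(P1) -> P3. 4 ppages; refcounts: pp0:2 pp1:2 pp2:2 pp3:2
Op 8: read(P0, v0) -> 195. No state change.

yes yes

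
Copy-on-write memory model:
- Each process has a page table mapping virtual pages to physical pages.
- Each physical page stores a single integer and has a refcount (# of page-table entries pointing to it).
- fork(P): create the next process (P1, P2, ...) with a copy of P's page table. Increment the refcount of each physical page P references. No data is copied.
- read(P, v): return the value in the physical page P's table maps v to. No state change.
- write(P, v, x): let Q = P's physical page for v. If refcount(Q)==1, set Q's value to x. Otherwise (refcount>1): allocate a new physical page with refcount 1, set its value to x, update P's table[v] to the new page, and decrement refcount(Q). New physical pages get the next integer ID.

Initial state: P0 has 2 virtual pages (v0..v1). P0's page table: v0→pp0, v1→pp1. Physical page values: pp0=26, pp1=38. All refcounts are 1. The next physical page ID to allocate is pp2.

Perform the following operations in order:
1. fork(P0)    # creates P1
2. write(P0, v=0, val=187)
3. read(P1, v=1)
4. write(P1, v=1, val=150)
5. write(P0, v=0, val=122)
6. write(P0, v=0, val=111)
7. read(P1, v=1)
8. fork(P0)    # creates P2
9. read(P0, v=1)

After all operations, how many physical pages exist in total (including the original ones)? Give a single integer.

Op 1: fork(P0) -> P1. 2 ppages; refcounts: pp0:2 pp1:2
Op 2: write(P0, v0, 187). refcount(pp0)=2>1 -> COPY to pp2. 3 ppages; refcounts: pp0:1 pp1:2 pp2:1
Op 3: read(P1, v1) -> 38. No state change.
Op 4: write(P1, v1, 150). refcount(pp1)=2>1 -> COPY to pp3. 4 ppages; refcounts: pp0:1 pp1:1 pp2:1 pp3:1
Op 5: write(P0, v0, 122). refcount(pp2)=1 -> write in place. 4 ppages; refcounts: pp0:1 pp1:1 pp2:1 pp3:1
Op 6: write(P0, v0, 111). refcount(pp2)=1 -> write in place. 4 ppages; refcounts: pp0:1 pp1:1 pp2:1 pp3:1
Op 7: read(P1, v1) -> 150. No state change.
Op 8: fork(P0) -> P2. 4 ppages; refcounts: pp0:1 pp1:2 pp2:2 pp3:1
Op 9: read(P0, v1) -> 38. No state change.

Answer: 4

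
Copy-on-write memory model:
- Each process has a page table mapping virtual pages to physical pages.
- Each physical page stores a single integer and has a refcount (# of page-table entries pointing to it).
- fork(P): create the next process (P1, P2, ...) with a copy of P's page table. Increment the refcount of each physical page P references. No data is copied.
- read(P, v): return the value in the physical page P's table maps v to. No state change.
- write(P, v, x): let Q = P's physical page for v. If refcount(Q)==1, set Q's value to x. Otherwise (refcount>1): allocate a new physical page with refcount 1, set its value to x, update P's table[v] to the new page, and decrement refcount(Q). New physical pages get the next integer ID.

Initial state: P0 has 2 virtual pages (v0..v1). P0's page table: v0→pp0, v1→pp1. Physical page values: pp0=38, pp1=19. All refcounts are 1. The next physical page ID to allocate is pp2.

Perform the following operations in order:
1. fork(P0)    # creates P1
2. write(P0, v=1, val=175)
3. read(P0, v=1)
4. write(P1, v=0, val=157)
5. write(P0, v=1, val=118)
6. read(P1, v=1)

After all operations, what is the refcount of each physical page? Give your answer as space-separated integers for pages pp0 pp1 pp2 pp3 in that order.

Op 1: fork(P0) -> P1. 2 ppages; refcounts: pp0:2 pp1:2
Op 2: write(P0, v1, 175). refcount(pp1)=2>1 -> COPY to pp2. 3 ppages; refcounts: pp0:2 pp1:1 pp2:1
Op 3: read(P0, v1) -> 175. No state change.
Op 4: write(P1, v0, 157). refcount(pp0)=2>1 -> COPY to pp3. 4 ppages; refcounts: pp0:1 pp1:1 pp2:1 pp3:1
Op 5: write(P0, v1, 118). refcount(pp2)=1 -> write in place. 4 ppages; refcounts: pp0:1 pp1:1 pp2:1 pp3:1
Op 6: read(P1, v1) -> 19. No state change.

Answer: 1 1 1 1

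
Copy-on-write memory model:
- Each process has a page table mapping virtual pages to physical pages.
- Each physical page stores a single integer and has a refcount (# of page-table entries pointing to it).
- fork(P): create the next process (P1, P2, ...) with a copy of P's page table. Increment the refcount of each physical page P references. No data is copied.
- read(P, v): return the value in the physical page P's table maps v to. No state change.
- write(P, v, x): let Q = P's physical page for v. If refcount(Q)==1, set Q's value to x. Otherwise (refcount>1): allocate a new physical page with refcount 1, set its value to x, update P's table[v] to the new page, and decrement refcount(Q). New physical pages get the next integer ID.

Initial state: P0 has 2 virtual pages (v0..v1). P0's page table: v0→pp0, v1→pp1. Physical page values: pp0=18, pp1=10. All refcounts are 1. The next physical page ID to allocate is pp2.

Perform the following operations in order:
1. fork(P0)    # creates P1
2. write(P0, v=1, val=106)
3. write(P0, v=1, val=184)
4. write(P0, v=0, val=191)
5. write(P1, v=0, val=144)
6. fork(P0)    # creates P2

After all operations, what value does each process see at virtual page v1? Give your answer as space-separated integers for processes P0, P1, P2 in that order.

Answer: 184 10 184

Derivation:
Op 1: fork(P0) -> P1. 2 ppages; refcounts: pp0:2 pp1:2
Op 2: write(P0, v1, 106). refcount(pp1)=2>1 -> COPY to pp2. 3 ppages; refcounts: pp0:2 pp1:1 pp2:1
Op 3: write(P0, v1, 184). refcount(pp2)=1 -> write in place. 3 ppages; refcounts: pp0:2 pp1:1 pp2:1
Op 4: write(P0, v0, 191). refcount(pp0)=2>1 -> COPY to pp3. 4 ppages; refcounts: pp0:1 pp1:1 pp2:1 pp3:1
Op 5: write(P1, v0, 144). refcount(pp0)=1 -> write in place. 4 ppages; refcounts: pp0:1 pp1:1 pp2:1 pp3:1
Op 6: fork(P0) -> P2. 4 ppages; refcounts: pp0:1 pp1:1 pp2:2 pp3:2
P0: v1 -> pp2 = 184
P1: v1 -> pp1 = 10
P2: v1 -> pp2 = 184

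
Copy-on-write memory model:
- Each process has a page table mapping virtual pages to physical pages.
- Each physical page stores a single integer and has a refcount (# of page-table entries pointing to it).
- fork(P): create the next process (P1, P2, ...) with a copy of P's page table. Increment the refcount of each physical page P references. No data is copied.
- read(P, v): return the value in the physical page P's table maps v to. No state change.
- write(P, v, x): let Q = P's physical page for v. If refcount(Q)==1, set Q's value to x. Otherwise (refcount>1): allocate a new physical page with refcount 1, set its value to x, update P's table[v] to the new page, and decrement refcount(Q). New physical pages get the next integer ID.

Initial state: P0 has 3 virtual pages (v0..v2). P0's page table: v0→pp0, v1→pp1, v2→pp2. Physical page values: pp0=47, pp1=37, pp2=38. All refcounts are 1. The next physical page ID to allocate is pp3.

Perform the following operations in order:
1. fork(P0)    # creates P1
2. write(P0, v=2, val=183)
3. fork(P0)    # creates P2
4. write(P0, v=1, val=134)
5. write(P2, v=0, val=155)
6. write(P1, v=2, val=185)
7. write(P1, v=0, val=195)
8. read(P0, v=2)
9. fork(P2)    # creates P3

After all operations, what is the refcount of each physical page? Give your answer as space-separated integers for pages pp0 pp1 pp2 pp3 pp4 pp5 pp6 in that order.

Answer: 1 3 1 3 1 2 1

Derivation:
Op 1: fork(P0) -> P1. 3 ppages; refcounts: pp0:2 pp1:2 pp2:2
Op 2: write(P0, v2, 183). refcount(pp2)=2>1 -> COPY to pp3. 4 ppages; refcounts: pp0:2 pp1:2 pp2:1 pp3:1
Op 3: fork(P0) -> P2. 4 ppages; refcounts: pp0:3 pp1:3 pp2:1 pp3:2
Op 4: write(P0, v1, 134). refcount(pp1)=3>1 -> COPY to pp4. 5 ppages; refcounts: pp0:3 pp1:2 pp2:1 pp3:2 pp4:1
Op 5: write(P2, v0, 155). refcount(pp0)=3>1 -> COPY to pp5. 6 ppages; refcounts: pp0:2 pp1:2 pp2:1 pp3:2 pp4:1 pp5:1
Op 6: write(P1, v2, 185). refcount(pp2)=1 -> write in place. 6 ppages; refcounts: pp0:2 pp1:2 pp2:1 pp3:2 pp4:1 pp5:1
Op 7: write(P1, v0, 195). refcount(pp0)=2>1 -> COPY to pp6. 7 ppages; refcounts: pp0:1 pp1:2 pp2:1 pp3:2 pp4:1 pp5:1 pp6:1
Op 8: read(P0, v2) -> 183. No state change.
Op 9: fork(P2) -> P3. 7 ppages; refcounts: pp0:1 pp1:3 pp2:1 pp3:3 pp4:1 pp5:2 pp6:1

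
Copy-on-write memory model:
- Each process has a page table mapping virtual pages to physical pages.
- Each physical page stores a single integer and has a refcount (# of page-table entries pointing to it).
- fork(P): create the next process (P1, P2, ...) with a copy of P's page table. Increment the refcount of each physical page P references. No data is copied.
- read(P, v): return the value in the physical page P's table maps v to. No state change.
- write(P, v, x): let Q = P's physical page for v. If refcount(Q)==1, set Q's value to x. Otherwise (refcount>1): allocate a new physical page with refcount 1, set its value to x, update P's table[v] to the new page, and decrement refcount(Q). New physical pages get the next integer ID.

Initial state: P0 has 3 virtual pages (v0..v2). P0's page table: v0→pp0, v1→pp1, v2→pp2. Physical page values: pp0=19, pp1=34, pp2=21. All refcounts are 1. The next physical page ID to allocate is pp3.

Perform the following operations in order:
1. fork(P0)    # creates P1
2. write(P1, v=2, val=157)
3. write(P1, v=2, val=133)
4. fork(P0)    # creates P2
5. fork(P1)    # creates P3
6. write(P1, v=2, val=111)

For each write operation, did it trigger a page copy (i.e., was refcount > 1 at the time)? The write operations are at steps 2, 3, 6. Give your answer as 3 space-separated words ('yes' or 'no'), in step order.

Op 1: fork(P0) -> P1. 3 ppages; refcounts: pp0:2 pp1:2 pp2:2
Op 2: write(P1, v2, 157). refcount(pp2)=2>1 -> COPY to pp3. 4 ppages; refcounts: pp0:2 pp1:2 pp2:1 pp3:1
Op 3: write(P1, v2, 133). refcount(pp3)=1 -> write in place. 4 ppages; refcounts: pp0:2 pp1:2 pp2:1 pp3:1
Op 4: fork(P0) -> P2. 4 ppages; refcounts: pp0:3 pp1:3 pp2:2 pp3:1
Op 5: fork(P1) -> P3. 4 ppages; refcounts: pp0:4 pp1:4 pp2:2 pp3:2
Op 6: write(P1, v2, 111). refcount(pp3)=2>1 -> COPY to pp4. 5 ppages; refcounts: pp0:4 pp1:4 pp2:2 pp3:1 pp4:1

yes no yes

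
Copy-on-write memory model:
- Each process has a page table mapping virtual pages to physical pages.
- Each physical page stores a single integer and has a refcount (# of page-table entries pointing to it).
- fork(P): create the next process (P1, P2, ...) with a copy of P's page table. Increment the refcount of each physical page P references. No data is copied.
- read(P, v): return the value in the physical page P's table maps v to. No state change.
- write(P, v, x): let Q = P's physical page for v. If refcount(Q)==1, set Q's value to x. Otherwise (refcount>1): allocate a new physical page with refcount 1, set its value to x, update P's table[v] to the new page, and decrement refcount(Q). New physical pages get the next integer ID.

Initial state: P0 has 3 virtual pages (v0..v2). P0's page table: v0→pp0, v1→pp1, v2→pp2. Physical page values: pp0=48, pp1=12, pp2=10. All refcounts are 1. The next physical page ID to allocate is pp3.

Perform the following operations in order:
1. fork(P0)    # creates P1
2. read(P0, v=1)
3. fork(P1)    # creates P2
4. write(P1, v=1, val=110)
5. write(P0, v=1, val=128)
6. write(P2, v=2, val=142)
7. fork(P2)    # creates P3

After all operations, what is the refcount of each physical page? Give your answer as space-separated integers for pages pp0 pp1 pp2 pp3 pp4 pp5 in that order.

Answer: 4 2 2 1 1 2

Derivation:
Op 1: fork(P0) -> P1. 3 ppages; refcounts: pp0:2 pp1:2 pp2:2
Op 2: read(P0, v1) -> 12. No state change.
Op 3: fork(P1) -> P2. 3 ppages; refcounts: pp0:3 pp1:3 pp2:3
Op 4: write(P1, v1, 110). refcount(pp1)=3>1 -> COPY to pp3. 4 ppages; refcounts: pp0:3 pp1:2 pp2:3 pp3:1
Op 5: write(P0, v1, 128). refcount(pp1)=2>1 -> COPY to pp4. 5 ppages; refcounts: pp0:3 pp1:1 pp2:3 pp3:1 pp4:1
Op 6: write(P2, v2, 142). refcount(pp2)=3>1 -> COPY to pp5. 6 ppages; refcounts: pp0:3 pp1:1 pp2:2 pp3:1 pp4:1 pp5:1
Op 7: fork(P2) -> P3. 6 ppages; refcounts: pp0:4 pp1:2 pp2:2 pp3:1 pp4:1 pp5:2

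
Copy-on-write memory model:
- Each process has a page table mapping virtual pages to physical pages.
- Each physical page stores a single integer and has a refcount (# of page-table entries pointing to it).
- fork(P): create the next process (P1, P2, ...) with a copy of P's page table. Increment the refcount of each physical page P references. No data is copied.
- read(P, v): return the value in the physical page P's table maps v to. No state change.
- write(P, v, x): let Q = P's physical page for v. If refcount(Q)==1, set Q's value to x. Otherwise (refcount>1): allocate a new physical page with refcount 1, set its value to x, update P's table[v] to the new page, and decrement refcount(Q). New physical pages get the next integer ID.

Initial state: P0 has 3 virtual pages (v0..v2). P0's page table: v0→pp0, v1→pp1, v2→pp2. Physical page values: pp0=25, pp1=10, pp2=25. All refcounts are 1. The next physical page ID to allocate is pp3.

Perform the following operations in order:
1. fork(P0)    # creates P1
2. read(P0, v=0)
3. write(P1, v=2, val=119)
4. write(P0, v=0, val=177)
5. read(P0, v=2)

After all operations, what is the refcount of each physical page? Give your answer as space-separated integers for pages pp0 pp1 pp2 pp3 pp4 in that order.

Answer: 1 2 1 1 1

Derivation:
Op 1: fork(P0) -> P1. 3 ppages; refcounts: pp0:2 pp1:2 pp2:2
Op 2: read(P0, v0) -> 25. No state change.
Op 3: write(P1, v2, 119). refcount(pp2)=2>1 -> COPY to pp3. 4 ppages; refcounts: pp0:2 pp1:2 pp2:1 pp3:1
Op 4: write(P0, v0, 177). refcount(pp0)=2>1 -> COPY to pp4. 5 ppages; refcounts: pp0:1 pp1:2 pp2:1 pp3:1 pp4:1
Op 5: read(P0, v2) -> 25. No state change.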